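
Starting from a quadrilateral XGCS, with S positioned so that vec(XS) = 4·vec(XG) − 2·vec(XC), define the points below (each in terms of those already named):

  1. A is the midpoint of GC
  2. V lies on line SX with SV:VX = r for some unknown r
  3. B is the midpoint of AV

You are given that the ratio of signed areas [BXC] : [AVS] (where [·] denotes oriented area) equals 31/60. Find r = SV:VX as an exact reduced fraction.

r = -5/4

Assign X = (0, 0), G = (1, 0), C = (0, 1), S = (4, -2) — the answer is frame-independent, so this choice is without loss of generality.
1. A is the midpoint of GC ⇒ A = (1/2, 1/2)
2. With SV:VX = r, write λ = r/(r+1) so V = S + λ·(X−S); V is affine-linear in λ
3. B is the midpoint of AV ⇒ B is an affine combination of earlier points and hence also affine-linear in λ
Every point depending on V is an affine combination of V and λ-independent points, so each such coordinate is linear in λ; the λ² term in each signed area is a multiple of (X−S)×(X−S) = 0, so 2·[BXC] and 2·[AVS] are each linear in λ. Evaluating at λ=0 and λ=1:
  2·[BXC] = 2·λ − 9/4,   2·[AVS] = 3·λ
So [BXC]:[AVS] = (2·λ − 9/4) / (3·λ). Setting this equal to 31/60:
  2·λ − 9/4 = 31/60·(3·λ)  ⇒  λ = 5
Then r = λ/(1−λ) = (5)/(-4) = -5/4. Check: with r = -5/4, V = (-16, 8) and [BXC]:[AVS] = 31/60 as required.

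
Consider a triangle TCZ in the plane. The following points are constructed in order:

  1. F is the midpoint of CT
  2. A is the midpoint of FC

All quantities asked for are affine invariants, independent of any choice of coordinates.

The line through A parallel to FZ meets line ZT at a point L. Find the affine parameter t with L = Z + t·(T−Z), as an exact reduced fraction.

t = -1/2

Choose coordinates T = (0, 0), C = (1, 0), Z = (0, 1).
1. F is the midpoint of CT ⇒ F = (1/2, 0)
2. A is the midpoint of FC ⇒ A = (3/4, 0)
through A parallel to FZ: direction (-1/2, 1); meets ZT at L = (0, 3/2)
L = Z + t·(T−Z) with t = -1/2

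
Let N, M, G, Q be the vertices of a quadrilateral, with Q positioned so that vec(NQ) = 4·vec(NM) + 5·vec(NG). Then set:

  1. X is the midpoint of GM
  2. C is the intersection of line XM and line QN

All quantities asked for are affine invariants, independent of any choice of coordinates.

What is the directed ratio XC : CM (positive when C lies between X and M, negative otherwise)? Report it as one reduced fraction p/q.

XC:CM = -1/10

Set N = (0, 0), M = (1, 0), G = (0, 1), Q = (4, 5); any affine frame gives the same invariant.
1. X is the midpoint of GM ⇒ X = (1/2, 1/2)
2. C is the intersection of line XM and line QN ⇒ C = (4/9, 5/9)
C = X + t·(M−X) with t = -1/9, so XC:CM = t:(1−t) = -1/9:10/9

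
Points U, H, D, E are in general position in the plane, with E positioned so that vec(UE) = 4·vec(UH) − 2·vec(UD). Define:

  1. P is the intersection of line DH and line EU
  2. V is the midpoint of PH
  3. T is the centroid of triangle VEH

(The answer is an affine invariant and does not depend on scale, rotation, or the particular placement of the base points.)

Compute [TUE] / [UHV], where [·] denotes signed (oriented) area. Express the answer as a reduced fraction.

[TUE]:[UHV] = -2

Set U = (0, 0), H = (1, 0), D = (0, 1), E = (4, -2); any affine frame gives the same invariant.
1. P is the intersection of line DH and line EU ⇒ P = (2, -1)
2. V is the midpoint of PH ⇒ V = (3/2, -1/2)
3. T is the centroid of triangle VEH ⇒ T = (13/6, -5/6)
2·[TUE] = 1, 2·[UHV] = -1/2
[TUE]:[UHV] = 1:-1/2 = -2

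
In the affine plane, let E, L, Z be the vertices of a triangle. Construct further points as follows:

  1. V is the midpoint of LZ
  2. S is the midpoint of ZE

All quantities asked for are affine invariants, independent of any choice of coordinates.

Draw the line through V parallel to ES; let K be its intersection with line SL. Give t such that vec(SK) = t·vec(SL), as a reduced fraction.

t = 1/2

Set E = (0, 0), L = (1, 0), Z = (0, 1); any affine frame gives the same invariant.
1. V is the midpoint of LZ ⇒ V = (1/2, 1/2)
2. S is the midpoint of ZE ⇒ S = (0, 1/2)
through V parallel to ES: direction (0, 1/2); meets SL at K = (1/2, 1/4)
K = S + t·(L−S) with t = 1/2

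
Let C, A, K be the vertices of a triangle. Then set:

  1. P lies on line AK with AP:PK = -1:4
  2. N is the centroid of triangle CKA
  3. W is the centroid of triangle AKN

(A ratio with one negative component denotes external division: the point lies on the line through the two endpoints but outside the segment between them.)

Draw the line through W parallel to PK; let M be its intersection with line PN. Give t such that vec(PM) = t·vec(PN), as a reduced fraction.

Assign C = (0, 0), A = (1, 0), K = (0, 1) — the answer is frame-independent, so this choice is without loss of generality.
1. P lies on line AK with AP:PK = -1:4 ⇒ P = (4/3, -1/3)
2. N is the centroid of triangle CKA ⇒ N = (1/3, 1/3)
3. W is the centroid of triangle AKN ⇒ W = (4/9, 4/9)
through W parallel to PK: direction (-4/3, 4/3); meets PN at M = (1, -1/9)
M = P + t·(N−P) with t = 1/3

t = 1/3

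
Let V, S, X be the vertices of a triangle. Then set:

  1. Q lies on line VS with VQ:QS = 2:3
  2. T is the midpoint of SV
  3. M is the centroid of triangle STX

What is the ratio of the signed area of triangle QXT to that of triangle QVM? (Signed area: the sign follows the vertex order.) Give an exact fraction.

Assign V = (0, 0), S = (1, 0), X = (0, 1) — the answer is frame-independent, so this choice is without loss of generality.
1. Q lies on line VS with VQ:QS = 2:3 ⇒ Q = (2/5, 0)
2. T is the midpoint of SV ⇒ T = (1/2, 0)
3. M is the centroid of triangle STX ⇒ M = (1/2, 1/3)
2·[QXT] = -1/10, 2·[QVM] = -2/15
[QXT]:[QVM] = -1/10:-2/15 = 3/4

[QXT]:[QVM] = 3/4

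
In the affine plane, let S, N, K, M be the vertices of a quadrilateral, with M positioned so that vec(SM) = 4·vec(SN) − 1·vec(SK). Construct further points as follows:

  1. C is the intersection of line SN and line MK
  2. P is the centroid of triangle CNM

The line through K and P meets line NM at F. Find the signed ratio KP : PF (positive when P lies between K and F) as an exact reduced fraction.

KP:PF = 5

Work in coordinates with S = (0, 0), N = (1, 0), K = (0, 1), M = (4, -1).
1. C is the intersection of line SN and line MK ⇒ C = (2, 0)
2. P is the centroid of triangle CNM ⇒ P = (7/3, -1/3)
line KP meets NM at F = (14/5, -3/5)
P = K + t·(F−K) with t = 5/6, so KP:PF = 5/6:1/6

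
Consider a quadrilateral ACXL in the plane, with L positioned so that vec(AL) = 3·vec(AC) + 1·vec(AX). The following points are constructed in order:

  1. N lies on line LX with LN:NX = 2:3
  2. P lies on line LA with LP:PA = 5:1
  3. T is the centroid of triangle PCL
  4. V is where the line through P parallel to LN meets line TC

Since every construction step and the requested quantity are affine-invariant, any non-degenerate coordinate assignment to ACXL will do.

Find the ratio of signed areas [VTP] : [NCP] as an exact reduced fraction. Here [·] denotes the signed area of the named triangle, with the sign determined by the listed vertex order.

Assign A = (0, 0), C = (1, 0), X = (0, 1), L = (3, 1) — the answer is frame-independent, so this choice is without loss of generality.
1. N lies on line LX with LN:NX = 2:3 ⇒ N = (9/5, 1)
2. P lies on line LA with LP:PA = 5:1 ⇒ P = (1/2, 1/6)
3. T is the centroid of triangle PCL ⇒ T = (3/2, 7/18)
4. V is where the line through P parallel to LN meets line TC ⇒ V = (17/14, 1/6)
2·[VTP] = 10/63, 2·[NCP] = -19/30
[VTP]:[NCP] = 10/63:-19/30 = -100/399

[VTP]:[NCP] = -100/399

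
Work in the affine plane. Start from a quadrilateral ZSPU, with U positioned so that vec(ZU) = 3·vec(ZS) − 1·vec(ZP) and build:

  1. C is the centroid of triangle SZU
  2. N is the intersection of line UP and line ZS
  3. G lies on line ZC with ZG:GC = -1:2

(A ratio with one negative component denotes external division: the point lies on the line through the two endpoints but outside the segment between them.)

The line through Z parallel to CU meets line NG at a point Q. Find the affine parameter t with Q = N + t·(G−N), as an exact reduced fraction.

Set Z = (0, 0), S = (1, 0), P = (0, 1), U = (3, -1); any affine frame gives the same invariant.
1. C is the centroid of triangle SZU ⇒ C = (4/3, -1/3)
2. N is the intersection of line UP and line ZS ⇒ N = (3/2, 0)
3. G lies on line ZC with ZG:GC = -1:2 ⇒ G = (-4/3, 1/3)
through Z parallel to CU: direction (5/3, -2/3); meets NG at Q = (-5/8, 1/4)
Q = N + t·(G−N) with t = 3/4

t = 3/4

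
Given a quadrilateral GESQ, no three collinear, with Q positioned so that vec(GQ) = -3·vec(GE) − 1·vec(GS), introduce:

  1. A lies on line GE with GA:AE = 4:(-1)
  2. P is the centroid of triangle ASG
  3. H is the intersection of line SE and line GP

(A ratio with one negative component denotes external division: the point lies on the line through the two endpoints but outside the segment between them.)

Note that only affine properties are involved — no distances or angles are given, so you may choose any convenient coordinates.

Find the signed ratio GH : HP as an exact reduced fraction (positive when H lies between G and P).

GH:HP = -9/2

Work in coordinates with G = (0, 0), E = (1, 0), S = (0, 1), Q = (-3, -1).
1. A lies on line GE with GA:AE = 4:(-1) ⇒ A = (4/3, 0)
2. P is the centroid of triangle ASG ⇒ P = (4/9, 1/3)
3. H is the intersection of line SE and line GP ⇒ H = (4/7, 3/7)
H = G + t·(P−G) with t = 9/7, so GH:HP = t:(1−t) = 9/7:-2/7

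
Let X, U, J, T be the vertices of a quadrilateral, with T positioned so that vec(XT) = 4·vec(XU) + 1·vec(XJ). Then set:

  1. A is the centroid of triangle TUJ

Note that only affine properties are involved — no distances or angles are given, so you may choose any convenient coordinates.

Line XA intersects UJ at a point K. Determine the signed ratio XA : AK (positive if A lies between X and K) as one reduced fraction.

XA:AK = -7/4

Set X = (0, 0), U = (1, 0), J = (0, 1), T = (4, 1); any affine frame gives the same invariant.
1. A is the centroid of triangle TUJ ⇒ A = (5/3, 2/3)
line XA meets UJ at K = (5/7, 2/7)
A = X + t·(K−X) with t = 7/3, so XA:AK = 7/3:-4/3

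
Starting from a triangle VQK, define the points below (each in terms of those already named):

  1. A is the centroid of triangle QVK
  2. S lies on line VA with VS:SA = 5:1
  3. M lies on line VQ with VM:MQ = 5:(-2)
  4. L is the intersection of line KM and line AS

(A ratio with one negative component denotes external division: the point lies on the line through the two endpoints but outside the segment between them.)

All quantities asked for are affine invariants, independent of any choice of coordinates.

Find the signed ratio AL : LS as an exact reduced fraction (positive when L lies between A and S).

Choose coordinates V = (0, 0), Q = (1, 0), K = (0, 1).
1. A is the centroid of triangle QVK ⇒ A = (1/3, 1/3)
2. S lies on line VA with VS:SA = 5:1 ⇒ S = (5/18, 5/18)
3. M lies on line VQ with VM:MQ = 5:(-2) ⇒ M = (5/3, 0)
4. L is the intersection of line KM and line AS ⇒ L = (5/8, 5/8)
L = A + t·(S−A) with t = -21/4, so AL:LS = t:(1−t) = -21/4:25/4

AL:LS = -21/25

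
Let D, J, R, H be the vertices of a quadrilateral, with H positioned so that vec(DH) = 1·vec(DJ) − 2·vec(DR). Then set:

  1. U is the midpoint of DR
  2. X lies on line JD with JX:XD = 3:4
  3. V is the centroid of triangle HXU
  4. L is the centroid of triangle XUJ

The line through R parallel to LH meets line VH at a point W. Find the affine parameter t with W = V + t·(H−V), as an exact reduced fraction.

t = -53/40

Set D = (0, 0), J = (1, 0), R = (0, 1), H = (1, -2); any affine frame gives the same invariant.
1. U is the midpoint of DR ⇒ U = (0, 1/2)
2. X lies on line JD with JX:XD = 3:4 ⇒ X = (4/7, 0)
3. V is the centroid of triangle HXU ⇒ V = (11/21, -1/2)
4. L is the centroid of triangle XUJ ⇒ L = (11/21, 1/6)
through R parallel to LH: direction (10/21, -13/6); meets VH at W = (-3/28, 119/80)
W = V + t·(H−V) with t = -53/40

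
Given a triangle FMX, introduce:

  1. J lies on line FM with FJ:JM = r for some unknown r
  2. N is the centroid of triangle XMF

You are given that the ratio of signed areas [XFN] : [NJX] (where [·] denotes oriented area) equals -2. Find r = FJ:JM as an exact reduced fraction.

Choose coordinates F = (0, 0), M = (1, 0), X = (0, 1).
1. With FJ:JM = r, write λ = r/(r+1) so J = F + λ·(M−F); J is affine-linear in λ
2. N is the centroid of triangle XMF ⇒ N = (1/3, 1/3)
Every point depending on J is an affine combination of J and λ-independent points, so each such coordinate is linear in λ; the λ² term in each signed area is a multiple of (M−F)×(M−F) = 0, so 2·[XFN] and 2·[NJX] are each linear in λ. Evaluating at λ=0 and λ=1:
  2·[XFN] = 1/3,   2·[NJX] = 2/3·λ − 1/3
So [XFN]:[NJX] = (1/3) / (2/3·λ − 1/3). Setting this equal to -2:
  1/3 = -2·(2/3·λ − 1/3)  ⇒  λ = 1/4
Then r = λ/(1−λ) = (1/4)/(3/4) = 1/3. Check: with r = 1/3, J = (1/4, 0) and [XFN]:[NJX] = -2 as required.

r = 1/3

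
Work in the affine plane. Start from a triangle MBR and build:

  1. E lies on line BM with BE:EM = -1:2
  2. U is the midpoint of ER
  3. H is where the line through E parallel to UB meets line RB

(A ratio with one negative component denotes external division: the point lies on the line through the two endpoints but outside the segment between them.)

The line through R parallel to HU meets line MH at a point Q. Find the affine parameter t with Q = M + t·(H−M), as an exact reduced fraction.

t = 1/2

Choose coordinates M = (0, 0), B = (1, 0), R = (0, 1).
1. E lies on line BM with BE:EM = -1:2 ⇒ E = (2, 0)
2. U is the midpoint of ER ⇒ U = (1, 1/2)
3. H is where the line through E parallel to UB meets line RB ⇒ H = (2, -1)
through R parallel to HU: direction (-1, 3/2); meets MH at Q = (1, -1/2)
Q = M + t·(H−M) with t = 1/2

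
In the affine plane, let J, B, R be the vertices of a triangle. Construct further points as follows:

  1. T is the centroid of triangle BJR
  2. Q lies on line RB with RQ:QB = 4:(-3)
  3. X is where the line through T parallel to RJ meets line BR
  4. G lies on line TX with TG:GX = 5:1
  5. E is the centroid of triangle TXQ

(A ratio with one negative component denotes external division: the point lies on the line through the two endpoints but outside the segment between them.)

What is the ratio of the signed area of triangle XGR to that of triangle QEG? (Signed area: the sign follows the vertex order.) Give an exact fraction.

Assign J = (0, 0), B = (1, 0), R = (0, 1) — the answer is frame-independent, so this choice is without loss of generality.
1. T is the centroid of triangle BJR ⇒ T = (1/3, 1/3)
2. Q lies on line RB with RQ:QB = 4:(-3) ⇒ Q = (4, -3)
3. X is where the line through T parallel to RJ meets line BR ⇒ X = (1/3, 2/3)
4. G lies on line TX with TG:GX = 5:1 ⇒ G = (1/3, 11/18)
5. E is the centroid of triangle TXQ ⇒ E = (14/9, -2/3)
2·[XGR] = -1/54, 2·[QEG] = -22/81
[XGR]:[QEG] = -1/54:-22/81 = 3/44

[XGR]:[QEG] = 3/44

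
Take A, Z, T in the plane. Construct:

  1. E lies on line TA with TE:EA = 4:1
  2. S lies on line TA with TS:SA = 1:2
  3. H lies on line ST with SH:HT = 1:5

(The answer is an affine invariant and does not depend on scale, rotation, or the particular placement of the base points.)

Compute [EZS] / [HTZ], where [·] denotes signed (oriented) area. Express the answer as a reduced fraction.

[EZS]:[HTZ] = -42/25

Choose coordinates A = (0, 0), Z = (1, 0), T = (0, 1).
1. E lies on line TA with TE:EA = 4:1 ⇒ E = (0, 1/5)
2. S lies on line TA with TS:SA = 1:2 ⇒ S = (0, 2/3)
3. H lies on line ST with SH:HT = 1:5 ⇒ H = (0, 13/18)
2·[EZS] = 7/15, 2·[HTZ] = -5/18
[EZS]:[HTZ] = 7/15:-5/18 = -42/25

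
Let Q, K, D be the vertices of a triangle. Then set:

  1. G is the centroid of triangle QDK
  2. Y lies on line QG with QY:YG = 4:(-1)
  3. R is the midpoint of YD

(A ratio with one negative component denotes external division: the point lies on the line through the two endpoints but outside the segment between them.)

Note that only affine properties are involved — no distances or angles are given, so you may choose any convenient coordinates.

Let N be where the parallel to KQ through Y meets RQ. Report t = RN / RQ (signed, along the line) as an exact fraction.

Choose coordinates Q = (0, 0), K = (1, 0), D = (0, 1).
1. G is the centroid of triangle QDK ⇒ G = (1/3, 1/3)
2. Y lies on line QG with QY:YG = 4:(-1) ⇒ Y = (4/9, 4/9)
3. R is the midpoint of YD ⇒ R = (2/9, 13/18)
through Y parallel to KQ: direction (-1, 0); meets RQ at N = (16/117, 4/9)
N = R + t·(Q−R) with t = 5/13

t = 5/13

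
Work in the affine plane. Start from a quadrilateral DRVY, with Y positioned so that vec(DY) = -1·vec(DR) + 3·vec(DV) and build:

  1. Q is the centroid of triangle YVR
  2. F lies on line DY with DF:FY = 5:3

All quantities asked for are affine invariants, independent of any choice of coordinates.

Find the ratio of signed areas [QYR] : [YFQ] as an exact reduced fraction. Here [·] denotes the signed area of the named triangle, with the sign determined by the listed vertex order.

Assign D = (0, 0), R = (1, 0), V = (0, 1), Y = (-1, 3) — the answer is frame-independent, so this choice is without loss of generality.
1. Q is the centroid of triangle YVR ⇒ Q = (0, 4/3)
2. F lies on line DY with DF:FY = 5:3 ⇒ F = (-5/8, 15/8)
2·[QYR] = -1/3, 2·[YFQ] = 1/2
[QYR]:[YFQ] = -1/3:1/2 = -2/3

[QYR]:[YFQ] = -2/3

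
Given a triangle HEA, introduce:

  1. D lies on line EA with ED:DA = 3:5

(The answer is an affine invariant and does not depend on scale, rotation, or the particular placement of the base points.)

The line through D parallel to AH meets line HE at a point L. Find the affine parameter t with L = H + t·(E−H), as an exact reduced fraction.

t = 5/8

Assign H = (0, 0), E = (1, 0), A = (0, 1) — the answer is frame-independent, so this choice is without loss of generality.
1. D lies on line EA with ED:DA = 3:5 ⇒ D = (5/8, 3/8)
through D parallel to AH: direction (0, -1); meets HE at L = (5/8, 0)
L = H + t·(E−H) with t = 5/8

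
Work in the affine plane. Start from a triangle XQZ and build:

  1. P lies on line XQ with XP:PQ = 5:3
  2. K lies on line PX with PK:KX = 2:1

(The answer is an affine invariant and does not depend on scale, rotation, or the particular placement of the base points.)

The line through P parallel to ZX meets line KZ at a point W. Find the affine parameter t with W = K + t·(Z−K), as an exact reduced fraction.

t = -2

Assign X = (0, 0), Q = (1, 0), Z = (0, 1) — the answer is frame-independent, so this choice is without loss of generality.
1. P lies on line XQ with XP:PQ = 5:3 ⇒ P = (5/8, 0)
2. K lies on line PX with PK:KX = 2:1 ⇒ K = (5/24, 0)
through P parallel to ZX: direction (0, -1); meets KZ at W = (5/8, -2)
W = K + t·(Z−K) with t = -2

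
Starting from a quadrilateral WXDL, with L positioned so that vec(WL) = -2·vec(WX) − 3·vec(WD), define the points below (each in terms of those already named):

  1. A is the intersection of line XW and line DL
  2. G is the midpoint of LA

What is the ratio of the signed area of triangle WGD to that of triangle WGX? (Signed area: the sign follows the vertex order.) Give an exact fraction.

Assign W = (0, 0), X = (1, 0), D = (0, 1), L = (-2, -3) — the answer is frame-independent, so this choice is without loss of generality.
1. A is the intersection of line XW and line DL ⇒ A = (-1/2, 0)
2. G is the midpoint of LA ⇒ G = (-5/4, -3/2)
2·[WGD] = -5/4, 2·[WGX] = 3/2
[WGD]:[WGX] = -5/4:3/2 = -5/6

[WGD]:[WGX] = -5/6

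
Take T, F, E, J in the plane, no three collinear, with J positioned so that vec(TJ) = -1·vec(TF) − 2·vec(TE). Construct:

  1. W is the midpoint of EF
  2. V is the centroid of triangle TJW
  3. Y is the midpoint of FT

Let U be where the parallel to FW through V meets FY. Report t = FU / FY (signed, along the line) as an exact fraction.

Choose coordinates T = (0, 0), F = (1, 0), E = (0, 1), J = (-1, -2).
1. W is the midpoint of EF ⇒ W = (1/2, 1/2)
2. V is the centroid of triangle TJW ⇒ V = (-1/6, -1/2)
3. Y is the midpoint of FT ⇒ Y = (1/2, 0)
through V parallel to FW: direction (-1/2, 1/2); meets FY at U = (-2/3, 0)
U = F + t·(Y−F) with t = 10/3

t = 10/3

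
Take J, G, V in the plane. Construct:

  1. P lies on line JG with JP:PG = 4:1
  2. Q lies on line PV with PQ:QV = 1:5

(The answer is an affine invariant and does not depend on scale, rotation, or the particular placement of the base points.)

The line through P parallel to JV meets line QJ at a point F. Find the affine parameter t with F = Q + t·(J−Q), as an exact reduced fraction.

Assign J = (0, 0), G = (1, 0), V = (0, 1) — the answer is frame-independent, so this choice is without loss of generality.
1. P lies on line JG with JP:PG = 4:1 ⇒ P = (4/5, 0)
2. Q lies on line PV with PQ:QV = 1:5 ⇒ Q = (2/3, 1/6)
through P parallel to JV: direction (0, 1); meets QJ at F = (4/5, 1/5)
F = Q + t·(J−Q) with t = -1/5

t = -1/5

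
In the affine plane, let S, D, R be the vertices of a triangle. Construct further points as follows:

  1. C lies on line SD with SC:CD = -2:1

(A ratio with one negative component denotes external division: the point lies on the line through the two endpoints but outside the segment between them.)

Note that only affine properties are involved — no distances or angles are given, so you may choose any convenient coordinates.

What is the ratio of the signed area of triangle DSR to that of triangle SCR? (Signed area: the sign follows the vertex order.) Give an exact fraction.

Assign S = (0, 0), D = (1, 0), R = (0, 1) — the answer is frame-independent, so this choice is without loss of generality.
1. C lies on line SD with SC:CD = -2:1 ⇒ C = (2, 0)
2·[DSR] = -1, 2·[SCR] = 2
[DSR]:[SCR] = -1:2 = -1/2

[DSR]:[SCR] = -1/2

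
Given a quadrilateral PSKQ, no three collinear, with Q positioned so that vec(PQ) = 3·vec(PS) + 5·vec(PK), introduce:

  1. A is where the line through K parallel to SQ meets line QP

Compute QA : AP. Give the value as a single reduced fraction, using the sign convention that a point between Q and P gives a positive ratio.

QA:AP = -7/2

Choose coordinates P = (0, 0), S = (1, 0), K = (0, 1), Q = (3, 5).
1. A is where the line through K parallel to SQ meets line QP ⇒ A = (-6/5, -2)
A = Q + t·(P−Q) with t = 7/5, so QA:AP = t:(1−t) = 7/5:-2/5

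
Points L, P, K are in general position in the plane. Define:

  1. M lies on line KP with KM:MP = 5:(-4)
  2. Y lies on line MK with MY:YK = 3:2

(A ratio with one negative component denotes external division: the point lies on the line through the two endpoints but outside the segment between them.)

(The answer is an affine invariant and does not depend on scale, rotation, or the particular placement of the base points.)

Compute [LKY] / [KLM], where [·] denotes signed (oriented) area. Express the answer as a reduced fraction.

[LKY]:[KLM] = -2/5

Work in coordinates with L = (0, 0), P = (1, 0), K = (0, 1).
1. M lies on line KP with KM:MP = 5:(-4) ⇒ M = (5, -4)
2. Y lies on line MK with MY:YK = 3:2 ⇒ Y = (2, -1)
2·[LKY] = -2, 2·[KLM] = 5
[LKY]:[KLM] = -2:5 = -2/5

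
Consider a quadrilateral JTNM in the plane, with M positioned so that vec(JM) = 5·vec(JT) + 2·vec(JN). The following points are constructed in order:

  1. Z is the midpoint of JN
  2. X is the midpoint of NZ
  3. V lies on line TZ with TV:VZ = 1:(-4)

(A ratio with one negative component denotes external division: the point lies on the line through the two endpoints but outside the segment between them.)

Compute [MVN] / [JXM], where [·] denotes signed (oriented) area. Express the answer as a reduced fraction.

Assign J = (0, 0), T = (1, 0), N = (0, 1), M = (5, 2) — the answer is frame-independent, so this choice is without loss of generality.
1. Z is the midpoint of JN ⇒ Z = (0, 1/2)
2. X is the midpoint of NZ ⇒ X = (0, 3/4)
3. V lies on line TZ with TV:VZ = 1:(-4) ⇒ V = (4/3, -1/6)
2·[MVN] = -43/6, 2·[JXM] = -15/4
[MVN]:[JXM] = -43/6:-15/4 = 86/45

[MVN]:[JXM] = 86/45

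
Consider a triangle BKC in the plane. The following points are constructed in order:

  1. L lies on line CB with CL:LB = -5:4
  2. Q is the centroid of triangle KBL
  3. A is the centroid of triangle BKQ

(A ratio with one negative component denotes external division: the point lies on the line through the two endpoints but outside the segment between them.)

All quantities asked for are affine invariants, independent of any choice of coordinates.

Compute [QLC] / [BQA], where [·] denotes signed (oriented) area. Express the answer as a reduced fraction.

Assign B = (0, 0), K = (1, 0), C = (0, 1) — the answer is frame-independent, so this choice is without loss of generality.
1. L lies on line CB with CL:LB = -5:4 ⇒ L = (0, -4)
2. Q is the centroid of triangle KBL ⇒ Q = (1/3, -4/3)
3. A is the centroid of triangle BKQ ⇒ A = (4/9, -4/9)
2·[QLC] = -5/3, 2·[BQA] = 4/9
[QLC]:[BQA] = -5/3:4/9 = -15/4

[QLC]:[BQA] = -15/4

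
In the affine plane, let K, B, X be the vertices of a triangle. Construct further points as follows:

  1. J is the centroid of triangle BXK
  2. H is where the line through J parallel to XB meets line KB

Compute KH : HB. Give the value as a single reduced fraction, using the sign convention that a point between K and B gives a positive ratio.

KH:HB = 2

Work in coordinates with K = (0, 0), B = (1, 0), X = (0, 1).
1. J is the centroid of triangle BXK ⇒ J = (1/3, 1/3)
2. H is where the line through J parallel to XB meets line KB ⇒ H = (2/3, 0)
H = K + t·(B−K) with t = 2/3, so KH:HB = t:(1−t) = 2/3:1/3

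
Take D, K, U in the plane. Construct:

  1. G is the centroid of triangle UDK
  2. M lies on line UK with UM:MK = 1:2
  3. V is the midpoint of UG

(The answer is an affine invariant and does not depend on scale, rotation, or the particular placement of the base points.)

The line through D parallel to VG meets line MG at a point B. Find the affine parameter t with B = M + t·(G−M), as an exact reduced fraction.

Choose coordinates D = (0, 0), K = (1, 0), U = (0, 1).
1. G is the centroid of triangle UDK ⇒ G = (1/3, 1/3)
2. M lies on line UK with UM:MK = 1:2 ⇒ M = (1/3, 2/3)
3. V is the midpoint of UG ⇒ V = (1/6, 2/3)
through D parallel to VG: direction (1/6, -1/3); meets MG at B = (1/3, -2/3)
B = M + t·(G−M) with t = 4

t = 4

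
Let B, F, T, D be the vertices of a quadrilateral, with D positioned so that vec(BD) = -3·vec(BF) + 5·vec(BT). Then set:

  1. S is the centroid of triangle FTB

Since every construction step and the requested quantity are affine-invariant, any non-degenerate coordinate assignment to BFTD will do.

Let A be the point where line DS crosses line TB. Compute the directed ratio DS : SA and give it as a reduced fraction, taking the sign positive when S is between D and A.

Assign B = (0, 0), F = (1, 0), T = (0, 1), D = (-3, 5) — the answer is frame-independent, so this choice is without loss of generality.
1. S is the centroid of triangle FTB ⇒ S = (1/3, 1/3)
line DS meets TB at A = (0, 4/5)
S = D + t·(A−D) with t = 10/9, so DS:SA = 10/9:-1/9

DS:SA = -10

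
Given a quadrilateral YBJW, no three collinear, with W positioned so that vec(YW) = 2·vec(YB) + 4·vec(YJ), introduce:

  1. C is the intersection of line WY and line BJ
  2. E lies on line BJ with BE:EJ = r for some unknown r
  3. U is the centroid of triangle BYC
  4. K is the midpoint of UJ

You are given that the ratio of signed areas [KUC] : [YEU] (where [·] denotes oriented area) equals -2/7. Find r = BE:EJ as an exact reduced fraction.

r = 5/3

Work in coordinates with Y = (0, 0), B = (1, 0), J = (0, 1), W = (2, 4).
1. C is the intersection of line WY and line BJ ⇒ C = (1/3, 2/3)
2. With BE:EJ = r, write λ = r/(r+1) so E = B + λ·(J−B); E is affine-linear in λ
3. U is the centroid of triangle BYC ⇒ U = (4/9, 2/9)
4. K is the midpoint of UJ ⇒ K = (2/9, 11/18)
Every point depending on E is an affine combination of E and λ-independent points, so each such coordinate is linear in λ; the λ² term in each signed area is a multiple of (J−B)×(J−B) = 0, so 2·[KUC] and 2·[YEU] are each linear in λ. Evaluating at λ=0 and λ=1:
  2·[KUC] = 1/18,   2·[YEU] = -2/3·λ + 2/9
So [KUC]:[YEU] = (1/18) / (-2/3·λ + 2/9). Setting this equal to -2/7:
  1/18 = -2/7·(-2/3·λ + 2/9)  ⇒  λ = 5/8
Then r = λ/(1−λ) = (5/8)/(3/8) = 5/3. Check: with r = 5/3, E = (3/8, 5/8) and [KUC]:[YEU] = -2/7 as required.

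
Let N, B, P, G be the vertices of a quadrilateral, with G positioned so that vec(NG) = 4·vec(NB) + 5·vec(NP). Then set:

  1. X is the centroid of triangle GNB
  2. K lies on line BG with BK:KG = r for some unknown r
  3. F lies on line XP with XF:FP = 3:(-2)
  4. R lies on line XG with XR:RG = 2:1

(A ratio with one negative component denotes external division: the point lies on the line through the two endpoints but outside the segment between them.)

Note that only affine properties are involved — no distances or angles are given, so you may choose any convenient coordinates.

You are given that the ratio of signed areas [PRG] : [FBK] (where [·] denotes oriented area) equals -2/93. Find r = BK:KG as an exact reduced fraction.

r = -3/4

Assign N = (0, 0), B = (1, 0), P = (0, 1), G = (4, 5) — the answer is frame-independent, so this choice is without loss of generality.
1. X is the centroid of triangle GNB ⇒ X = (5/3, 5/3)
2. With BK:KG = r, write λ = r/(r+1) so K = B + λ·(G−B); K is affine-linear in λ
3. F lies on line XP with XF:FP = 3:(-2) ⇒ F = (-10/3, -1/3)
4. R lies on line XG with XR:RG = 2:1 ⇒ R = (29/9, 35/9)
Every point depending on K is an affine combination of K and λ-independent points, so each such coordinate is linear in λ; the λ² term in each signed area is a multiple of (G−B)×(G−B) = 0, so 2·[PRG] and 2·[FBK] are each linear in λ. Evaluating at λ=0 and λ=1:
  2·[PRG] = 4/3,   2·[FBK] = 62/3·λ
So [PRG]:[FBK] = (4/3) / (62/3·λ). Setting this equal to -2/93:
  4/3 = -2/93·(62/3·λ)  ⇒  λ = -3
Then r = λ/(1−λ) = (-3)/(4) = -3/4. Check: with r = -3/4, K = (-8, -15) and [PRG]:[FBK] = -2/93 as required.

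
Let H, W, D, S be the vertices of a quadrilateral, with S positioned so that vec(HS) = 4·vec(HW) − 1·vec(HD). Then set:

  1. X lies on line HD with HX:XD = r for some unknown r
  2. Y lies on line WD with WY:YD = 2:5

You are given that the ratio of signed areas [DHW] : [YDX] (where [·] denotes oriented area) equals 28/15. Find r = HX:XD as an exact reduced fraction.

Assign H = (0, 0), W = (1, 0), D = (0, 1), S = (4, -1) — the answer is frame-independent, so this choice is without loss of generality.
1. With HX:XD = r, write λ = r/(r+1) so X = H + λ·(D−H); X is affine-linear in λ
2. Y lies on line WD with WY:YD = 2:5 ⇒ Y = (5/7, 2/7)
Every point depending on X is an affine combination of X and λ-independent points, so each such coordinate is linear in λ; the λ² term in each signed area is a multiple of (D−H)×(D−H) = 0, so 2·[DHW] and 2·[YDX] are each linear in λ. Evaluating at λ=0 and λ=1:
  2·[DHW] = 1,   2·[YDX] = -5/7·λ + 5/7
So [DHW]:[YDX] = (1) / (-5/7·λ + 5/7). Setting this equal to 28/15:
  1 = 28/15·(-5/7·λ + 5/7)  ⇒  λ = 1/4
Then r = λ/(1−λ) = (1/4)/(3/4) = 1/3. Check: with r = 1/3, X = (0, 1/4) and [DHW]:[YDX] = 28/15 as required.

r = 1/3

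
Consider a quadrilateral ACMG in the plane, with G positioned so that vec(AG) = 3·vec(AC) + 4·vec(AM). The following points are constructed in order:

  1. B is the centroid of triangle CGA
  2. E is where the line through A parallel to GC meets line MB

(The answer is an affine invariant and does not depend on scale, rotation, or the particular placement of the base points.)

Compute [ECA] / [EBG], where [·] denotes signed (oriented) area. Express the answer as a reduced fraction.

[ECA]:[EBG] = -2/3

Choose coordinates A = (0, 0), C = (1, 0), M = (0, 1), G = (3, 4).
1. B is the centroid of triangle CGA ⇒ B = (4/3, 4/3)
2. E is where the line through A parallel to GC meets line MB ⇒ E = (4/7, 8/7)
2·[ECA] = -8/7, 2·[EBG] = 12/7
[ECA]:[EBG] = -8/7:12/7 = -2/3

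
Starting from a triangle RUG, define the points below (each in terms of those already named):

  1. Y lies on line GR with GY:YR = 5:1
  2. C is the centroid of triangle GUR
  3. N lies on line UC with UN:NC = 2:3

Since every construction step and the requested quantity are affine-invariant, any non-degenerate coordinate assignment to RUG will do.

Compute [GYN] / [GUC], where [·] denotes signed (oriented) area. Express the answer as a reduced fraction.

[GYN]:[GUC] = -11/6

Set R = (0, 0), U = (1, 0), G = (0, 1); any affine frame gives the same invariant.
1. Y lies on line GR with GY:YR = 5:1 ⇒ Y = (0, 1/6)
2. C is the centroid of triangle GUR ⇒ C = (1/3, 1/3)
3. N lies on line UC with UN:NC = 2:3 ⇒ N = (11/15, 2/15)
2·[GYN] = 11/18, 2·[GUC] = -1/3
[GYN]:[GUC] = 11/18:-1/3 = -11/6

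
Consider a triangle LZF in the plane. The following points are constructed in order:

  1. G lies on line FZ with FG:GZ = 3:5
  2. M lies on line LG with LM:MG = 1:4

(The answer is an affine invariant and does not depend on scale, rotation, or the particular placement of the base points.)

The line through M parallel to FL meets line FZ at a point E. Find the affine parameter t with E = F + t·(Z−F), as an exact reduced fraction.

Choose coordinates L = (0, 0), Z = (1, 0), F = (0, 1).
1. G lies on line FZ with FG:GZ = 3:5 ⇒ G = (3/8, 5/8)
2. M lies on line LG with LM:MG = 1:4 ⇒ M = (3/40, 1/8)
through M parallel to FL: direction (0, -1); meets FZ at E = (3/40, 37/40)
E = F + t·(Z−F) with t = 3/40

t = 3/40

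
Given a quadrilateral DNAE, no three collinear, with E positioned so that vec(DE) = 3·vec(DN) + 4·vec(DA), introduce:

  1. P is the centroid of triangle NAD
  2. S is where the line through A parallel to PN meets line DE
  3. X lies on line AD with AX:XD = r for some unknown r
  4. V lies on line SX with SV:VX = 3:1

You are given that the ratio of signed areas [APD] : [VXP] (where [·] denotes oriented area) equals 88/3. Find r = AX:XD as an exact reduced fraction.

Choose coordinates D = (0, 0), N = (1, 0), A = (0, 1), E = (3, 4).
1. P is the centroid of triangle NAD ⇒ P = (1/3, 1/3)
2. S is where the line through A parallel to PN meets line DE ⇒ S = (6/11, 8/11)
3. With AX:XD = r, write λ = r/(r+1) so X = A + λ·(D−A); X is affine-linear in λ
4. V lies on line SX with SV:VX = 3:1 ⇒ V is an affine combination of earlier points and hence also affine-linear in λ
Every point depending on X is an affine combination of X and λ-independent points, so each such coordinate is linear in λ; the λ² term in each signed area is a multiple of (D−A)×(D−A) = 0, so 2·[APD] and 2·[VXP] are each linear in λ. Evaluating at λ=0 and λ=1:
  2·[APD] = -1/3,   2·[VXP] = -7/132·λ + 3/44
So [APD]:[VXP] = (-1/3) / (-7/132·λ + 3/44). Setting this equal to 88/3:
  -1/3 = 88/3·(-7/132·λ + 3/44)  ⇒  λ = 3/2
Then r = λ/(1−λ) = (3/2)/(-1/2) = -3. Check: with r = -3, X = (0, -1/2) and [APD]:[VXP] = 88/3 as required.

r = -3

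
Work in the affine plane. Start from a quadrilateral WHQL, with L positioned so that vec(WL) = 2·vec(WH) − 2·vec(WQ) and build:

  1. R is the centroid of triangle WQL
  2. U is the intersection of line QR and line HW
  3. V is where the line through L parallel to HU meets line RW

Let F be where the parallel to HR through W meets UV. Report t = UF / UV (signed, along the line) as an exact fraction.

Work in coordinates with W = (0, 0), H = (1, 0), Q = (0, 1), L = (2, -2).
1. R is the centroid of triangle WQL ⇒ R = (2/3, -1/3)
2. U is the intersection of line QR and line HW ⇒ U = (1/2, 0)
3. V is where the line through L parallel to HU meets line RW ⇒ V = (4, -2)
through W parallel to HR: direction (-1/3, -1/3); meets UV at F = (2/11, 2/11)
F = U + t·(V−U) with t = -1/11

t = -1/11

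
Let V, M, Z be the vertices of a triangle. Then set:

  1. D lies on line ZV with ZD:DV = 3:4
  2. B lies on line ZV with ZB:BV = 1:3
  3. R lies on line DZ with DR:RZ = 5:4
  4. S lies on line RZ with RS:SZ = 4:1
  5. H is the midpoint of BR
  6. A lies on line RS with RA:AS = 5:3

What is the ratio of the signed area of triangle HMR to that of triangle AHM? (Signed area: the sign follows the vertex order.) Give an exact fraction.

Set V = (0, 0), M = (1, 0), Z = (0, 1); any affine frame gives the same invariant.
1. D lies on line ZV with ZD:DV = 3:4 ⇒ D = (0, 4/7)
2. B lies on line ZV with ZB:BV = 1:3 ⇒ B = (0, 3/4)
3. R lies on line DZ with DR:RZ = 5:4 ⇒ R = (0, 17/21)
4. S lies on line RZ with RS:SZ = 4:1 ⇒ S = (0, 101/105)
5. H is the midpoint of BR ⇒ H = (0, 131/168)
6. A lies on line RS with RA:AS = 5:3 ⇒ A = (0, 19/21)
2·[HMR] = 5/168, 2·[AHM] = 1/8
[HMR]:[AHM] = 5/168:1/8 = 5/21

[HMR]:[AHM] = 5/21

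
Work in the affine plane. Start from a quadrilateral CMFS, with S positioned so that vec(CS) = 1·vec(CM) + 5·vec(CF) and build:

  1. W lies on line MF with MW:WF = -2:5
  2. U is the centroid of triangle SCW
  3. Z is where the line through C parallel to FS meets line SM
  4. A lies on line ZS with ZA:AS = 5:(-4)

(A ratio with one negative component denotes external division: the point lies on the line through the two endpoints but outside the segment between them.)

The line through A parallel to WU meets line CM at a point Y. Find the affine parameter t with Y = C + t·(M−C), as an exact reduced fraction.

t = 82/19

Choose coordinates C = (0, 0), M = (1, 0), F = (0, 1), S = (1, 5).
1. W lies on line MF with MW:WF = -2:5 ⇒ W = (5/3, -2/3)
2. U is the centroid of triangle SCW ⇒ U = (8/9, 13/9)
3. Z is where the line through C parallel to FS meets line SM ⇒ Z = (1, 4)
4. A lies on line ZS with ZA:AS = 5:(-4) ⇒ A = (1, 9)
through A parallel to WU: direction (-7/9, 19/9); meets CM at Y = (82/19, 0)
Y = C + t·(M−C) with t = 82/19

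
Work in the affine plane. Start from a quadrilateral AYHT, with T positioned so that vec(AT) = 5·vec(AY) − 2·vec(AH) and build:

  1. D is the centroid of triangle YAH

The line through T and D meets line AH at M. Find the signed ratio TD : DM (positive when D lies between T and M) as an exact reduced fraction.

Choose coordinates A = (0, 0), Y = (1, 0), H = (0, 1), T = (5, -2).
1. D is the centroid of triangle YAH ⇒ D = (1/3, 1/3)
line TD meets AH at M = (0, 1/2)
D = T + t·(M−T) with t = 14/15, so TD:DM = 14/15:1/15

TD:DM = 14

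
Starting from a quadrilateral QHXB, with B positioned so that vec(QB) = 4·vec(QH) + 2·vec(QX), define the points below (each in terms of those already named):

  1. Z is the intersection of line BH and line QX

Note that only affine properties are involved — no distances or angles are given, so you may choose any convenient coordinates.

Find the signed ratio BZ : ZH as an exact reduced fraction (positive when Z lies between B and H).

Work in coordinates with Q = (0, 0), H = (1, 0), X = (0, 1), B = (4, 2).
1. Z is the intersection of line BH and line QX ⇒ Z = (0, -2/3)
Z = B + t·(H−B) with t = 4/3, so BZ:ZH = t:(1−t) = 4/3:-1/3

BZ:ZH = -4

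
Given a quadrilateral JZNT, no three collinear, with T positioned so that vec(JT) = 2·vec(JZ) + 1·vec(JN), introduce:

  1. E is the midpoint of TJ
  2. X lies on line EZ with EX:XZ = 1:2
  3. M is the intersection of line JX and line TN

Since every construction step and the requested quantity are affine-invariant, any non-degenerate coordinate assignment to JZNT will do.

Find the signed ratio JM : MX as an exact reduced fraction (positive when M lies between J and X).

Work in coordinates with J = (0, 0), Z = (1, 0), N = (0, 1), T = (2, 1).
1. E is the midpoint of TJ ⇒ E = (1, 1/2)
2. X lies on line EZ with EX:XZ = 1:2 ⇒ X = (1, 1/3)
3. M is the intersection of line JX and line TN ⇒ M = (3, 1)
M = J + t·(X−J) with t = 3, so JM:MX = t:(1−t) = 3:-2

JM:MX = -3/2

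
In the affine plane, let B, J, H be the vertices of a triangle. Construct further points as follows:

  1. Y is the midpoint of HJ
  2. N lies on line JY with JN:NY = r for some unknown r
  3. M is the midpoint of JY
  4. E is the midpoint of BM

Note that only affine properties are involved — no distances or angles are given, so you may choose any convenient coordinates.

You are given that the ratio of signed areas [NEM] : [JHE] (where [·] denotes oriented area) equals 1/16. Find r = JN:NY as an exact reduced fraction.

Set B = (0, 0), J = (1, 0), H = (0, 1); any affine frame gives the same invariant.
1. Y is the midpoint of HJ ⇒ Y = (1/2, 1/2)
2. With JN:NY = r, write λ = r/(r+1) so N = J + λ·(Y−J); N is affine-linear in λ
3. M is the midpoint of JY ⇒ M = (3/4, 1/4)
4. E is the midpoint of BM ⇒ E = (3/8, 1/8)
Every point depending on N is an affine combination of N and λ-independent points, so each such coordinate is linear in λ; the λ² term in each signed area is a multiple of (Y−J)×(Y−J) = 0, so 2·[NEM] and 2·[JHE] are each linear in λ. Evaluating at λ=0 and λ=1:
  2·[NEM] = 1/4·λ − 1/8,   2·[JHE] = 1/2
So [NEM]:[JHE] = (1/4·λ − 1/8) / (1/2). Setting this equal to 1/16:
  1/4·λ − 1/8 = 1/16·(1/2)  ⇒  λ = 5/8
Then r = λ/(1−λ) = (5/8)/(3/8) = 5/3. Check: with r = 5/3, N = (11/16, 5/16) and [NEM]:[JHE] = 1/16 as required.

r = 5/3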